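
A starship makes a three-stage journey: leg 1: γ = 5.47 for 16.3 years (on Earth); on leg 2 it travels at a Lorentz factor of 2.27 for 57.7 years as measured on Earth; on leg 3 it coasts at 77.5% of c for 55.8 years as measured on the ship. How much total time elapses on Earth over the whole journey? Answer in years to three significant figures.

Δt = 162 years

Leg 1: 16.3 years is already measured on Earth.
Leg 2: 57.7 years is already measured on Earth.
Leg 3: β = 0.775; γ = 1/√(1 − 0.775²) = 1/√0.3994 = 1.582; Δt_3 = 1.582 × 55.8 = 88.30 years.
Total: 16.30 + 57.70 + 88.30 years.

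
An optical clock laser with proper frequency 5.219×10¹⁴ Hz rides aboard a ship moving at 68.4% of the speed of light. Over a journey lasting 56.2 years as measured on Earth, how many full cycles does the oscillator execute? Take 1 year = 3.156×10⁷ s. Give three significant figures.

β = 0.684; γ = 1/√(1 − 0.684²) = 1/√0.5321 = 1.371
The oscillator's own cycle count is N = f × τ where τ is the proper time on the ship. τ = Δt/γ = 56.2/1.371 = 41.00 years = 1.294×10⁹ s.
N = 5.219×10¹⁴ × 1.294×10⁹ = 6.753×10²³.

N = 6.75×10²³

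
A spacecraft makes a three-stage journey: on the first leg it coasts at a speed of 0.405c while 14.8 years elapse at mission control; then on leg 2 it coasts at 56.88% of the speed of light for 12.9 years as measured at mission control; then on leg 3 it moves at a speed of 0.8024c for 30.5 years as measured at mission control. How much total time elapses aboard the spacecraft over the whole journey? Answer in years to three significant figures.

Leg 1: γ = 1/√(1 − 0.405²) = 1/√0.8360 = 1.094; τ_1 = 14.8/1.094 = 13.53 years.
Leg 2: β = 0.5688; γ = 1/√(1 − 0.5688²) = 1/√0.6765 = 1.216; τ_2 = 12.9/1.216 = 10.61 years.
Leg 3: γ = 1/√(1 − 0.8024²) = 1/√0.3562 = 1.676; τ_3 = 30.5/1.676 = 18.20 years.
Total: 13.53 + 10.61 + 18.20 years.

τ = 42.3 years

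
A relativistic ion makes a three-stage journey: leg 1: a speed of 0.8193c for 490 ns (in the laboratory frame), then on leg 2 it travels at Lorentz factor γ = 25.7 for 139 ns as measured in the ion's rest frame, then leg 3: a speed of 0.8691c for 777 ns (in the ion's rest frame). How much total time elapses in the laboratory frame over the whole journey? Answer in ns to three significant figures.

Δt = 5630 ns

Leg 1: 490 ns is already measured in the laboratory frame.
Leg 2: γ = 25.7; Δt_2 = 25.70 × 139 = 3572 ns.
Leg 3: γ = 1/√(1 − 0.8691²) = 1/√0.2447 = 2.022; Δt_3 = 2.022 × 777 = 1571 ns.
Total: 490.0 + 3572 + 1571 ns.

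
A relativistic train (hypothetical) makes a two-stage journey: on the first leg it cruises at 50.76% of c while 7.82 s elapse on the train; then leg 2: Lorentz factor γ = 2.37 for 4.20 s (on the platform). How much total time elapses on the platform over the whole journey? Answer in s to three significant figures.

Δt = 13.3 s

Leg 1: β = 0.5076; γ = 1/√(1 − 0.5076²) = 1/√0.7423 = 1.161; Δt_1 = 1.161 × 7.82 = 9.076 s.
Leg 2: 4.20 s is already measured on the platform.
Total: 9.076 + 4.200 s.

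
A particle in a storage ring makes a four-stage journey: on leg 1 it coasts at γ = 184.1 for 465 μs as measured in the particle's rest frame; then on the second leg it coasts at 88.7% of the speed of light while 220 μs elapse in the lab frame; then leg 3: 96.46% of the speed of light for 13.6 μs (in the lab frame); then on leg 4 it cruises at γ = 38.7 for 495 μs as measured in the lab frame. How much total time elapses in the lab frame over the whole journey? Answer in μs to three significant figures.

Leg 1: γ = 184.1; Δt_1 = 184.1 × 465 = 8.561×10⁴ μs.
Leg 2: 220 μs is already measured in the lab frame.
Leg 3: 13.6 μs is already measured in the lab frame.
Leg 4: 495 μs is already measured in the lab frame.
Total: 8.561×10⁴ + 220.0 + 13.60 + 495.0 μs.

Δt = 8.63×10⁴ μs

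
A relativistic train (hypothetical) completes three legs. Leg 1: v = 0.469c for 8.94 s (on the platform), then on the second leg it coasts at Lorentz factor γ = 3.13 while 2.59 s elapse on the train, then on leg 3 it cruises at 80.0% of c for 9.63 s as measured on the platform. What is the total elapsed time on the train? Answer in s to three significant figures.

Leg 1: γ = 1/√(1 − 0.469²) = 1/√0.7800 = 1.132; τ_1 = 8.94/1.132 = 7.896 s.
Leg 2: 2.59 s is already measured on the train.
Leg 3: β = 0.800; γ = 1/√(1 − 0.800²) = 1/√0.3600 = 1.667; τ_3 = 9.63/1.667 = 5.778 s.
Total: 7.896 + 2.590 + 5.778 s.

τ = 16.3 s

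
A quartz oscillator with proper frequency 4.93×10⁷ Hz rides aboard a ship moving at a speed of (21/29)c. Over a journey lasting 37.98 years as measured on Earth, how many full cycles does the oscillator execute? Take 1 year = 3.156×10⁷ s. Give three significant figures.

γ = 1/√(1 − (21/29)²) = 29/20 = 1.450
The oscillator's own cycle count is N = f × τ where τ is the proper time on the ship. τ = Δt/γ = 37.98/1.450 = 26.19 years = 8.267×10⁸ s.
N = 4.93×10⁷ × 8.267×10⁸ = 4.075×10¹⁶.

N = 4.08×10¹⁶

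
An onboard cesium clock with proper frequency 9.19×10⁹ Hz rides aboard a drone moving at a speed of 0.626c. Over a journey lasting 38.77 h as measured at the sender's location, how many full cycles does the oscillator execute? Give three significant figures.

N = 1.00×10¹⁵

γ = 1/√(1 − 0.626²) = 1/√0.6081 = 1.282
The oscillator's own cycle count is N = f × τ where τ is the proper time aboard the drone. τ = Δt/γ = 38.77/1.282 = 30.23 h = 1.088×10⁵ s.
N = 9.19×10⁹ × 1.088×10⁵ = 1.000×10¹⁵.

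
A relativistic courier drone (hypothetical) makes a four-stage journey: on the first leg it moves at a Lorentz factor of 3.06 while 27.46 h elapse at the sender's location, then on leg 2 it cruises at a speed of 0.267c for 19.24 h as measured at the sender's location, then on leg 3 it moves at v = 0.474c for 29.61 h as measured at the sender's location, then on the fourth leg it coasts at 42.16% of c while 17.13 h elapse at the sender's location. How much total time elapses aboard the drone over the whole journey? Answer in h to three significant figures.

τ = 69.1 h

Leg 1: γ = 3.06; τ_1 = 27.46/3.060 = 8.974 h.
Leg 2: γ = 1/√(1 − 0.267²) = 1/√0.9287 = 1.038; τ_2 = 19.24/1.038 = 18.54 h.
Leg 3: γ = 1/√(1 − 0.474²) = 1/√0.7753 = 1.136; τ_3 = 29.61/1.136 = 26.07 h.
Leg 4: β = 0.4216; γ = 1/√(1 − 0.4216²) = 1/√0.8223 = 1.103; τ_4 = 17.13/1.103 = 15.53 h.
Total: 8.974 + 18.54 + 26.07 + 15.53 h.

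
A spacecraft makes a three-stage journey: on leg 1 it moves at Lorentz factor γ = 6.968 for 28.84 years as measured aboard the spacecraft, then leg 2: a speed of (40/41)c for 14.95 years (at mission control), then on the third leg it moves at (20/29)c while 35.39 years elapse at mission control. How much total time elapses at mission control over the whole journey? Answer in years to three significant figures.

Leg 1: γ = 6.968; Δt_1 = 6.968 × 28.84 = 201.0 years.
Leg 2: 14.95 years is already measured at mission control.
Leg 3: 35.39 years is already measured at mission control.
Total: 201.0 + 14.95 + 35.39 years.

Δt = 251 years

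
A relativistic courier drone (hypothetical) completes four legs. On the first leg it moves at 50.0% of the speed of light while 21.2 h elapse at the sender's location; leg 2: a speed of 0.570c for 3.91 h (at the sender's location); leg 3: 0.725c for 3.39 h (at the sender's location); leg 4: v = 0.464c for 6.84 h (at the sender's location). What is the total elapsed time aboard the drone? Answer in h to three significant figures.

τ = 30.0 h

Leg 1: β = 0.500; γ = 1/√(1 − 0.500²) = 1/√0.7500 = 1.155; τ_1 = 21.2/1.155 = 18.36 h.
Leg 2: γ = 1/√(1 − 0.570²) = 1/√0.6751 = 1.217; τ_2 = 3.91/1.217 = 3.213 h.
Leg 3: γ = 1/√(1 − 0.725²) = 1/√0.4744 = 1.452; τ_3 = 3.39/1.452 = 2.335 h.
Leg 4: γ = 1/√(1 − 0.464²) = 1/√0.7847 = 1.129; τ_4 = 6.84/1.129 = 6.059 h.
Total: 18.36 + 3.213 + 2.335 + 6.059 h.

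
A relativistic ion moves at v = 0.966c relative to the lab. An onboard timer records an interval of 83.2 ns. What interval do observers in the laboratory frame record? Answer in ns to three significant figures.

Δt = 322 ns

γ = 1/√(1 − 0.966²) = 1/√0.06684 = 3.868
The interval measured in the ion's rest frame is the proper time (both events occur at the same place in that frame); the lab-frame interval is Δt = γτ = 3.868 × 83.2 ns.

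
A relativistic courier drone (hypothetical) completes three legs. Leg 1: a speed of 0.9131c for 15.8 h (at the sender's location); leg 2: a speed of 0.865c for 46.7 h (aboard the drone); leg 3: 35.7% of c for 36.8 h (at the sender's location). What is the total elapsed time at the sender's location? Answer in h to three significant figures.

Δt = 146 h

Leg 1: 15.8 h is already measured at the sender's location.
Leg 2: γ = 1/√(1 − 0.865²) = 1/√0.2518 = 1.993; Δt_2 = 1.993 × 46.7 = 93.07 h.
Leg 3: 36.8 h is already measured at the sender's location.
Total: 15.80 + 93.07 + 36.80 h.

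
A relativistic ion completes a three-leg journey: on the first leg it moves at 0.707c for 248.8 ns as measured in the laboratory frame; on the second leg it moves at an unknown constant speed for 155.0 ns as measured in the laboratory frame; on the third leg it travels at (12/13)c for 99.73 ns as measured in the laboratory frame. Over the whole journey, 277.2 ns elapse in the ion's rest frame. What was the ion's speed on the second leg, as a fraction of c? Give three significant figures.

Leg 1: γ = 1/√(1 − 0.707²) = 1/√0.5002 = 1.414; τ_1 = 248.8/1.414 = 176.0 ns.
Leg 2: speed unknown; τ_2 = 155.0/γ_2.
Leg 3: γ = 1/√(1 − (12/13)²) = 13/5 = 2.600; τ_3 = 99.73/2.600 = 38.36 ns.
Total proper time: 176.0 + τ_2 + 38.36 = 277.2, so τ_2 = 277.2 − 214.3 = 62.89 ns.
γ_2 = 155.0/62.89 = 2.465; β = √(1 − 1/γ²) = √0.8354.

β = 0.914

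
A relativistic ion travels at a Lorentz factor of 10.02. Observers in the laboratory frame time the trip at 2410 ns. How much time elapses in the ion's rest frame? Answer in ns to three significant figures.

τ = 241 ns

γ = 10.02
The interval measured in the laboratory frame is the dilated one; the clock in the ion's rest frame measures the proper time τ = Δt/γ = 2410/10.02 ns.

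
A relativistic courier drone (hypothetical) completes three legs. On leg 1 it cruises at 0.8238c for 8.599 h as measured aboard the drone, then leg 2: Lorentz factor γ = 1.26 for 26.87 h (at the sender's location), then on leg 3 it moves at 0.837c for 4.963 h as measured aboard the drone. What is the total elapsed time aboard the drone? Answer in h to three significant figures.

Leg 1: 8.599 h is already measured aboard the drone.
Leg 2: γ = 1.26; τ_2 = 26.87/1.260 = 21.33 h.
Leg 3: 4.963 h is already measured aboard the drone.
Total: 8.599 + 21.33 + 4.963 h.

τ = 34.9 h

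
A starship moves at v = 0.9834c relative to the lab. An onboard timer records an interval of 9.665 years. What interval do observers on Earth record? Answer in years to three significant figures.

γ = 1/√(1 − 0.9834²) = 1/√0.03292 = 5.511
The interval measured on the ship is the proper time (both events occur at the same place in that frame); the lab-frame interval is Δt = γτ = 5.511 × 9.665 years.

Δt = 53.3 years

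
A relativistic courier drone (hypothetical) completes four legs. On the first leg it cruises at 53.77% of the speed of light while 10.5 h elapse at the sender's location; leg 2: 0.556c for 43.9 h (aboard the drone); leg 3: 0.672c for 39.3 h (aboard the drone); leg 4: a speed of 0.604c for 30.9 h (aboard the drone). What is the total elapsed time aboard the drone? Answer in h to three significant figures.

Leg 1: β = 0.5377; γ = 1/√(1 − 0.5377²) = 1/√0.7109 = 1.186; τ_1 = 10.5/1.186 = 8.853 h.
Leg 2: 43.9 h is already measured aboard the drone.
Leg 3: 39.3 h is already measured aboard the drone.
Leg 4: 30.9 h is already measured aboard the drone.
Total: 8.853 + 43.90 + 39.30 + 30.90 h.

τ = 123 h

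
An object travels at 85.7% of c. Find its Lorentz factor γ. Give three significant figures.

β = 0.857; γ = 1/√(1 − 0.857²) = 1/√0.2656 = 1.941

γ = 1.94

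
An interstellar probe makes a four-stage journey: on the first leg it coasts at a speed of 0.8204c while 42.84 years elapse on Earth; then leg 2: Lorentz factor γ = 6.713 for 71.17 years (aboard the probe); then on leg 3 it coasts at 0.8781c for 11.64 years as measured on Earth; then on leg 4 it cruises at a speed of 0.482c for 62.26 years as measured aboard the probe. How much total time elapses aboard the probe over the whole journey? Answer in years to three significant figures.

Leg 1: γ = 1/√(1 − 0.8204²) = 1/√0.3269 = 1.749; τ_1 = 42.84/1.749 = 24.50 years.
Leg 2: 71.17 years is already measured aboard the probe.
Leg 3: γ = 1/√(1 − 0.8781²) = 1/√0.2289 = 2.090; τ_3 = 11.64/2.090 = 5.569 years.
Leg 4: 62.26 years is already measured aboard the probe.
Total: 24.50 + 71.17 + 5.569 + 62.26 years.

τ = 163 years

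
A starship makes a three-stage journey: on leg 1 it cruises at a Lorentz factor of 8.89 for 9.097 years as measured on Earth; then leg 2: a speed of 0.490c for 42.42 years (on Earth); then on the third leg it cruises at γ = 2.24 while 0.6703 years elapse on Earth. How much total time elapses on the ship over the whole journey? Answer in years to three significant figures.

τ = 38.3 years

Leg 1: γ = 8.89; τ_1 = 9.097/8.890 = 1.023 years.
Leg 2: γ = 1/√(1 − 0.490²) = 1/√0.7599 = 1.147; τ_2 = 42.42/1.147 = 36.98 years.
Leg 3: γ = 2.24; τ_3 = 0.6703/2.240 = 0.2992 years.
Total: 1.023 + 36.98 + 0.2992 years.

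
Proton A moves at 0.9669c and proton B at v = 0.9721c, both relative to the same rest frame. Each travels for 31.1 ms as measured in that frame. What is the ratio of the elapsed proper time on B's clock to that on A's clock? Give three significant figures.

τ_B/τ_A = 0.919

A: γ = 1/√(1 − 0.9669²) = 1/√0.06510 = 3.919. B: γ = 1/√(1 − 0.9721²) = 1/√0.05502 = 4.263.
τ_A/τ_B = γ_B/γ_A = 4.263/3.919 = 1.088, so τ_B/τ_A = 0.9193.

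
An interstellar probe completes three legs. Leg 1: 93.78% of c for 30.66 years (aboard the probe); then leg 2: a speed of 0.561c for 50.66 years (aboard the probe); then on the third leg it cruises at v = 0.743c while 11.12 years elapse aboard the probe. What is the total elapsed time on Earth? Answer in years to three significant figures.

Δt = 166 years

Leg 1: β = 0.9378; γ = 1/√(1 − 0.9378²) = 1/√0.1205 = 2.880; Δt_1 = 2.880 × 30.66 = 88.31 years.
Leg 2: γ = 1/√(1 − 0.561²) = 1/√0.6853 = 1.208; Δt_2 = 1.208 × 50.66 = 61.20 years.
Leg 3: γ = 1/√(1 − 0.743²) = 1/√0.4480 = 1.494; Δt_3 = 1.494 × 11.12 = 16.61 years.
Total: 88.31 + 61.20 + 16.61 years.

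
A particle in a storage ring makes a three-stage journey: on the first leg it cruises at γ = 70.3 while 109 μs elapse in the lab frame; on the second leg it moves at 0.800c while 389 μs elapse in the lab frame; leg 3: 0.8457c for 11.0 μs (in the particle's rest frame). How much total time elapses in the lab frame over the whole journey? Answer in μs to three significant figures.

Δt = 519 μs

Leg 1: 109 μs is already measured in the lab frame.
Leg 2: 389 μs is already measured in the lab frame.
Leg 3: γ = 1/√(1 − 0.8457²) = 1/√0.2848 = 1.874; Δt_3 = 1.874 × 11.0 = 20.61 μs.
Total: 109.0 + 389.0 + 20.61 μs.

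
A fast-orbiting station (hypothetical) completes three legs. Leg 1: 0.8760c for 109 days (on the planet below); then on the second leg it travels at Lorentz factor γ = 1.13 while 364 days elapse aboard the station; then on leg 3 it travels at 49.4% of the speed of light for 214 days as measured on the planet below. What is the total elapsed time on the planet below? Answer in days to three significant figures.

Δt = 734 days

Leg 1: 109 days is already measured on the planet below.
Leg 2: γ = 1.13; Δt_2 = 1.130 × 364 = 411.3 days.
Leg 3: 214 days is already measured on the planet below.
Total: 109.0 + 411.3 + 214.0 days.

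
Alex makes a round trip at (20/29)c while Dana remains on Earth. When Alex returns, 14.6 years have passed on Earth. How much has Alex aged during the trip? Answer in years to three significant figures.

τ = 10.6 years

γ = 1/√(1 − (20/29)²) = 29/21 ≈ 1.381
Alex's clock measures proper time along the trip: τ = Δt/γ = 14.6/1.381 years.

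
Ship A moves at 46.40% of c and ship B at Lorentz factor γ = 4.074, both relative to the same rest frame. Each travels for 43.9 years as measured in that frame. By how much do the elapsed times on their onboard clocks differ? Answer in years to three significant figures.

A: β = 0.4640; γ = 1/√(1 − 0.4640²) = 1/√0.7847 = 1.129; τ_A = 43.9/1.129 = 38.89 years.
B: γ = 4.074; τ_B = 43.9/4.074 = 10.78 years.

|τ_A − τ_B| = 28.1 years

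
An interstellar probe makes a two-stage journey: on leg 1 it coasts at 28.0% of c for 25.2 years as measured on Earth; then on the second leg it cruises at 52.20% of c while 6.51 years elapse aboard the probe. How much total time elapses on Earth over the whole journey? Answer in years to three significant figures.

Leg 1: 25.2 years is already measured on Earth.
Leg 2: β = 0.5220; γ = 1/√(1 − 0.5220²) = 1/√0.7275 = 1.172; Δt_2 = 1.172 × 6.51 = 7.632 years.
Total: 25.20 + 7.632 years.

Δt = 32.8 years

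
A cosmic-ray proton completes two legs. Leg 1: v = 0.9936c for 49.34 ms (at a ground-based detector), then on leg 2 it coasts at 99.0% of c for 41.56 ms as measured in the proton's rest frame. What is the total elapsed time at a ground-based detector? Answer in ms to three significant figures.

Δt = 344 ms

Leg 1: 49.34 ms is already measured at a ground-based detector.
Leg 2: β = 0.990; γ = 1/√(1 − 0.990²) = 1/√0.01990 = 7.089; Δt_2 = 7.089 × 41.56 = 294.6 ms.
Total: 49.34 + 294.6 ms.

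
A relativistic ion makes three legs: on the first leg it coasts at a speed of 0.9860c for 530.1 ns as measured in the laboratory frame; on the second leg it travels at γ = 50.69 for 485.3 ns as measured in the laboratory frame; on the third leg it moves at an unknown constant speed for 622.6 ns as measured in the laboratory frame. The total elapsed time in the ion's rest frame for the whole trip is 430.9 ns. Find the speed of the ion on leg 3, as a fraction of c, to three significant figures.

Leg 1: γ = 1/√(1 − 0.9860²) = 1/√0.02780 = 5.997; τ_1 = 530.1/5.997 = 88.39 ns.
Leg 2: γ = 50.69; τ_2 = 485.3/50.69 = 9.574 ns.
Leg 3: speed unknown; τ_3 = 622.6/γ_3.
Total proper time: 88.39 + 9.574 + τ_3 = 430.9, so τ_3 = 430.9 − 97.97 = 332.9 ns.
γ_3 = 622.6/332.9 = 1.870; β = √(1 − 1/γ²) = √0.7140.

β = 0.845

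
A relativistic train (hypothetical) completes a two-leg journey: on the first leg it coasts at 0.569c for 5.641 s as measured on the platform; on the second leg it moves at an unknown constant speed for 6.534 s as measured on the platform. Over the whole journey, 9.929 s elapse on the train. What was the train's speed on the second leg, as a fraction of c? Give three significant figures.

Leg 1: γ = 1/√(1 − 0.569²) = 1/√0.6762 = 1.216; τ_1 = 5.641/1.216 = 4.639 s.
Leg 2: speed unknown; τ_2 = 6.534/γ_2.
Total proper time: 4.639 + τ_2 = 9.929, so τ_2 = 9.929 − 4.639 = 5.290 s.
γ_2 = 6.534/5.290 = 1.235; β = √(1 − 1/γ²) = √0.3445.

β = 0.587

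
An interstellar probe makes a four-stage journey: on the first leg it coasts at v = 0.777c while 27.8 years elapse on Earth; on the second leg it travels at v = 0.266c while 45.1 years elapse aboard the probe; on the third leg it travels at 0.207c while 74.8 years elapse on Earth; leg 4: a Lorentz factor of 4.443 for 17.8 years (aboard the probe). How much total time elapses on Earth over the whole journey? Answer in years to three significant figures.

Leg 1: 27.8 years is already measured on Earth.
Leg 2: γ = 1/√(1 − 0.266²) = 1/√0.9292 = 1.037; Δt_2 = 1.037 × 45.1 = 46.79 years.
Leg 3: 74.8 years is already measured on Earth.
Leg 4: γ = 4.443; Δt_4 = 4.443 × 17.8 = 79.09 years.
Total: 27.80 + 46.79 + 74.80 + 79.09 years.

Δt = 228 years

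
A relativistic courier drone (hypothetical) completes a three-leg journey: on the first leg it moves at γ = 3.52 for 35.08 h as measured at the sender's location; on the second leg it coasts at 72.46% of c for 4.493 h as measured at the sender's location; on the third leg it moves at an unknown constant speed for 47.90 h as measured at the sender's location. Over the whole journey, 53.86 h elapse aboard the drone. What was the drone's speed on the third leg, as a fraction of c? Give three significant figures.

Leg 1: γ = 3.52; τ_1 = 35.08/3.520 = 9.966 h.
Leg 2: β = 0.7246; γ = 1/√(1 − 0.7246²) = 1/√0.4750 = 1.451; τ_2 = 4.493/1.451 = 3.096 h.
Leg 3: speed unknown; τ_3 = 47.90/γ_3.
Total proper time: 9.966 + 3.096 + τ_3 = 53.86, so τ_3 = 53.86 − 13.06 = 40.80 h.
γ_3 = 47.90/40.80 = 1.174; β = √(1 − 1/γ²) = √0.2746.

β = 0.524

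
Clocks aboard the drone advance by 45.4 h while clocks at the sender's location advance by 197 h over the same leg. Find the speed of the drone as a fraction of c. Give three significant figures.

The proper time is measured aboard the drone (both events occur at the drone's location); Δt is measured at the sender's location. γ = Δt/τ = 197/45.4 = 4.339.
β = √(1 − 1/γ²) = √(1 − 0.05311) = √0.9469

β = 0.973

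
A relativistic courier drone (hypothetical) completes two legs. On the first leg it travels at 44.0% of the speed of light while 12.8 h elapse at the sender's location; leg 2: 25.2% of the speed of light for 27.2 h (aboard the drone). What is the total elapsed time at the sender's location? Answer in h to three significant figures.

Δt = 40.9 h

Leg 1: 12.8 h is already measured at the sender's location.
Leg 2: β = 0.252; γ = 1/√(1 − 0.252²) = 1/√0.9365 = 1.033; Δt_2 = 1.033 × 27.2 = 28.11 h.
Total: 12.80 + 28.11 h.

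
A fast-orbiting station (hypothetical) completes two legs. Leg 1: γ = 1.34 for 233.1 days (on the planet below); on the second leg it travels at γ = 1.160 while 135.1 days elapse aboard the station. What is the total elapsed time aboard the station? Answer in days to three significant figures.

Leg 1: γ = 1.34; τ_1 = 233.1/1.340 = 174.0 days.
Leg 2: 135.1 days is already measured aboard the station.
Total: 174.0 + 135.1 days.

τ = 309 days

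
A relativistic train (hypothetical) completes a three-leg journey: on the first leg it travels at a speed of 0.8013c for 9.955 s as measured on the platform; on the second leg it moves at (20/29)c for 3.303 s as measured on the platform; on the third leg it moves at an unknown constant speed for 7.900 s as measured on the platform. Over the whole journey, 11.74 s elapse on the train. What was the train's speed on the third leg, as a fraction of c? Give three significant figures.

Leg 1: γ = 1/√(1 − 0.8013²) = 1/√0.3579 = 1.672; τ_1 = 9.955/1.672 = 5.956 s.
Leg 2: γ = 1/√(1 − (20/29)²) = 29/21 ≈ 1.381; τ_2 = 3.303/1.381 = 2.392 s.
Leg 3: speed unknown; τ_3 = 7.900/γ_3.
Total proper time: 5.956 + 2.392 + τ_3 = 11.74, so τ_3 = 11.74 − 8.348 = 3.392 s.
γ_3 = 7.900/3.392 = 2.329; β = √(1 − 1/γ²) = √0.8156.

β = 0.903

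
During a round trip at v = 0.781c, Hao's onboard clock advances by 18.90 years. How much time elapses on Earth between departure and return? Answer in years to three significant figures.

γ = 1/√(1 − 0.781²) = 1/√0.3900 = 1.601
Earth-frame duration is the dilated interval: Δt = γτ = 1.601 × 18.90 years.

Δt = 30.3 years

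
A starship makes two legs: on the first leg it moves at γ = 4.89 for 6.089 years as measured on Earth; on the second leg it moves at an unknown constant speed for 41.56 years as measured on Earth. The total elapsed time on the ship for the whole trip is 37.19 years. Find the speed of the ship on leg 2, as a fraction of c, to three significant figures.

β = 0.502

Leg 1: γ = 4.89; τ_1 = 6.089/4.890 = 1.245 years.
Leg 2: speed unknown; τ_2 = 41.56/γ_2.
Total proper time: 1.245 + τ_2 = 37.19, so τ_2 = 37.19 − 1.245 = 35.94 years.
γ_2 = 41.56/35.94 = 1.156; β = √(1 − 1/γ²) = √0.2520.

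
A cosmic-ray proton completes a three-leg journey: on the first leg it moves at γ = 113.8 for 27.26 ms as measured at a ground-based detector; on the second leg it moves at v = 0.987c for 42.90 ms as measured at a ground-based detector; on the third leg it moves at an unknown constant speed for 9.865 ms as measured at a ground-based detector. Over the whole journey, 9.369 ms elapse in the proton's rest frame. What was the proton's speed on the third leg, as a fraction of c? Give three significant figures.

Leg 1: γ = 113.8; τ_1 = 27.26/113.8 = 0.2395 ms.
Leg 2: γ = 1/√(1 − 0.987²) = 1/√0.02583 = 6.222; τ_2 = 42.90/6.222 = 6.895 ms.
Leg 3: speed unknown; τ_3 = 9.865/γ_3.
Total proper time: 0.2395 + 6.895 + τ_3 = 9.369, so τ_3 = 9.369 − 7.134 = 2.235 ms.
γ_3 = 9.865/2.235 = 4.415; β = √(1 − 1/γ²) = √0.9487.

β = 0.974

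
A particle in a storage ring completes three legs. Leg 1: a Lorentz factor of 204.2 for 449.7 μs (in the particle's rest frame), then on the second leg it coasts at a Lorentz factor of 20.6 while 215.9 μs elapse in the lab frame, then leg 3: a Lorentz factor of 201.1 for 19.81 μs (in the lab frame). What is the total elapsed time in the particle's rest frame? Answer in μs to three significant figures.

Leg 1: 449.7 μs is already measured in the particle's rest frame.
Leg 2: γ = 20.6; τ_2 = 215.9/20.60 = 10.48 μs.
Leg 3: γ = 201.1; τ_3 = 19.81/201.1 = 0.09851 μs.
Total: 449.7 + 10.48 + 0.09851 μs.

τ = 460 μs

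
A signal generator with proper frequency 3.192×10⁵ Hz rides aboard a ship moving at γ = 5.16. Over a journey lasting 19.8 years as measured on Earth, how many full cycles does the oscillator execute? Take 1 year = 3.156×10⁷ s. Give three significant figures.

γ = 5.16
The oscillator's own cycle count is N = f × τ where τ is the proper time on the ship. τ = Δt/γ = 19.8/5.160 = 3.837 years = 1.211×10⁸ s.
N = 3.192×10⁵ × 1.211×10⁸ = 3.866×10¹³.

N = 3.87×10¹³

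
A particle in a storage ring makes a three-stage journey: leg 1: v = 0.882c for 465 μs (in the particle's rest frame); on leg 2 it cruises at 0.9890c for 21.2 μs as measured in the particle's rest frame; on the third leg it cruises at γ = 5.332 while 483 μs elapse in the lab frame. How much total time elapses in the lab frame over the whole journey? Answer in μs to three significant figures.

Leg 1: γ = 1/√(1 − 0.882²) = 1/√0.2221 = 2.122; Δt_1 = 2.122 × 465 = 986.7 μs.
Leg 2: γ = 1/√(1 − 0.9890²) = 1/√0.02188 = 6.761; Δt_2 = 6.761 × 21.2 = 143.3 μs.
Leg 3: 483 μs is already measured in the lab frame.
Total: 986.7 + 143.3 + 483.0 μs.

Δt = 1610 μs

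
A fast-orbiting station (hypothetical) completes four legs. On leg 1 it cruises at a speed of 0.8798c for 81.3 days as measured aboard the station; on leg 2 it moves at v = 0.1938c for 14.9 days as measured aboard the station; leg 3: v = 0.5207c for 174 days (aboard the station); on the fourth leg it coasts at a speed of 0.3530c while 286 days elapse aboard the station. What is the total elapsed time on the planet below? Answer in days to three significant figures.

Δt = 696 days

Leg 1: γ = 1/√(1 − 0.8798²) = 1/√0.2260 = 2.104; Δt_1 = 2.104 × 81.3 = 171.0 days.
Leg 2: γ = 1/√(1 − 0.1938²) = 1/√0.9624 = 1.019; Δt_2 = 1.019 × 14.9 = 15.19 days.
Leg 3: γ = 1/√(1 − 0.5207²) = 1/√0.7289 = 1.171; Δt_3 = 1.171 × 174 = 203.8 days.
Leg 4: γ = 1/√(1 − 0.3530²) = 1/√0.8754 = 1.069; Δt_4 = 1.069 × 286 = 305.7 days.
Total: 171.0 + 15.19 + 203.8 + 305.7 days.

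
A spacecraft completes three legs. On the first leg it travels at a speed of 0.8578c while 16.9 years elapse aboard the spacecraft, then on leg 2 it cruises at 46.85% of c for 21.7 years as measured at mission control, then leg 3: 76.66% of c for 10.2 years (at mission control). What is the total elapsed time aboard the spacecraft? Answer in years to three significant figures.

Leg 1: 16.9 years is already measured aboard the spacecraft.
Leg 2: β = 0.4685; γ = 1/√(1 − 0.4685²) = 1/√0.7805 = 1.132; τ_2 = 21.7/1.132 = 19.17 years.
Leg 3: β = 0.7666; γ = 1/√(1 − 0.7666²) = 1/√0.4123 = 1.557; τ_3 = 10.2/1.557 = 6.550 years.
Total: 16.90 + 19.17 + 6.550 years.

τ = 42.6 years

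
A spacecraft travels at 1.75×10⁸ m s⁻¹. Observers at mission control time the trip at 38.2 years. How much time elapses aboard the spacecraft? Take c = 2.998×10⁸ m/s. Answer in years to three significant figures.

τ = 31.0 years

β = 1.75×10⁸/2.998×10⁸ = 0.5837; γ = 1/√(1 − 0.5837²) = 1.232
The interval measured at mission control is the dilated one; the clock aboard the spacecraft measures the proper time τ = Δt/γ = 38.2/1.232 years.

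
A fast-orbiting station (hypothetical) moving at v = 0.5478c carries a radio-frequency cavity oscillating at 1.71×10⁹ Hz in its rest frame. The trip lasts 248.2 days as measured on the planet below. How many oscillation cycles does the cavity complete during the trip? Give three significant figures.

N = 3.07×10¹⁶

γ = 1/√(1 − 0.5478²) = 1/√0.6999 = 1.195
The oscillator's own cycle count is N = f × τ where τ is the proper time aboard the station. τ = Δt/γ = 248.2/1.195 = 207.6 days = 1.794×10⁷ s.
N = 1.71×10⁹ × 1.794×10⁷ = 3.068×10¹⁶.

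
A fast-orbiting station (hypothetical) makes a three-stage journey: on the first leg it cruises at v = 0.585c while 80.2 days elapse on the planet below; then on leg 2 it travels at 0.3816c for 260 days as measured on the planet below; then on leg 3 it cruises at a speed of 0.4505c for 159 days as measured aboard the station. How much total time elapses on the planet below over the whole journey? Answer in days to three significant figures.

Leg 1: 80.2 days is already measured on the planet below.
Leg 2: 260 days is already measured on the planet below.
Leg 3: γ = 1/√(1 − 0.4505²) = 1/√0.7970 = 1.120; Δt_3 = 1.120 × 159 = 178.1 days.
Total: 80.20 + 260.0 + 178.1 days.

Δt = 518 days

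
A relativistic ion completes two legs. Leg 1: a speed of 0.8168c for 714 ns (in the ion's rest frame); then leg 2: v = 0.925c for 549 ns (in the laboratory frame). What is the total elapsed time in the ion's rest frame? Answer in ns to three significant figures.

τ = 923 ns

Leg 1: 714 ns is already measured in the ion's rest frame.
Leg 2: γ = 1/√(1 − 0.925²) = 1/√0.1444 = 2.632; τ_2 = 549/2.632 = 208.6 ns.
Total: 714.0 + 208.6 ns.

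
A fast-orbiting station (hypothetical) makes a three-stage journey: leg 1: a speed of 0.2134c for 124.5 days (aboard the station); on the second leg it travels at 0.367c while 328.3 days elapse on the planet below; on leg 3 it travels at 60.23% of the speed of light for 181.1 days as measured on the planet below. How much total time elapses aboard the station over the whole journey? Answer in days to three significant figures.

τ = 574 days

Leg 1: 124.5 days is already measured aboard the station.
Leg 2: γ = 1/√(1 − 0.367²) = 1/√0.8653 = 1.075; τ_2 = 328.3/1.075 = 305.4 days.
Leg 3: β = 0.6023; γ = 1/√(1 − 0.6023²) = 1/√0.6372 = 1.253; τ_3 = 181.1/1.253 = 144.6 days.
Total: 124.5 + 305.4 + 144.6 days.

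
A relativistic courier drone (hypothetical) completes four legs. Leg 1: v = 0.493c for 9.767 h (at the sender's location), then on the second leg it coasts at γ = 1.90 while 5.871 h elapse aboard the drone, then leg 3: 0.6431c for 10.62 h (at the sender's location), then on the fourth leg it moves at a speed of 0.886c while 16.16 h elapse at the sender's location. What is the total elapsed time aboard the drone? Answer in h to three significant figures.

Leg 1: γ = 1/√(1 − 0.493²) = 1/√0.7570 = 1.149; τ_1 = 9.767/1.149 = 8.498 h.
Leg 2: 5.871 h is already measured aboard the drone.
Leg 3: γ = 1/√(1 − 0.6431²) = 1/√0.5864 = 1.306; τ_3 = 10.62/1.306 = 8.133 h.
Leg 4: γ = 1/√(1 − 0.886²) = 1/√0.2150 = 2.157; τ_4 = 16.16/2.157 = 7.493 h.
Total: 8.498 + 5.871 + 8.133 + 7.493 h.

τ = 30.0 h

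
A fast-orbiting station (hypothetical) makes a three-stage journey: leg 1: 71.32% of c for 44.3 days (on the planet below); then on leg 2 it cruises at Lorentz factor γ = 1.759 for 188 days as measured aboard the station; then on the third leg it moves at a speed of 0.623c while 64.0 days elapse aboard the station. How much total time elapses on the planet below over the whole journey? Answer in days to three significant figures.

Leg 1: 44.3 days is already measured on the planet below.
Leg 2: γ = 1.759; Δt_2 = 1.759 × 188 = 330.7 days.
Leg 3: γ = 1/√(1 − 0.623²) = 1/√0.6119 = 1.278; Δt_3 = 1.278 × 64.0 = 81.82 days.
Total: 44.30 + 330.7 + 81.82 days.

Δt = 457 days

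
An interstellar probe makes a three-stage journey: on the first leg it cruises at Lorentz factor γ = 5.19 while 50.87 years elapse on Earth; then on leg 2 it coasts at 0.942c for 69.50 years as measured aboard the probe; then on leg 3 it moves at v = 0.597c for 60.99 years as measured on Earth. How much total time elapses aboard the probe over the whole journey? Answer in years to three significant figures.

Leg 1: γ = 5.19; τ_1 = 50.87/5.190 = 9.802 years.
Leg 2: 69.50 years is already measured aboard the probe.
Leg 3: γ = 1/√(1 − 0.597²) = 1/√0.6436 = 1.247; τ_3 = 60.99/1.247 = 48.93 years.
Total: 9.802 + 69.50 + 48.93 years.

τ = 128 years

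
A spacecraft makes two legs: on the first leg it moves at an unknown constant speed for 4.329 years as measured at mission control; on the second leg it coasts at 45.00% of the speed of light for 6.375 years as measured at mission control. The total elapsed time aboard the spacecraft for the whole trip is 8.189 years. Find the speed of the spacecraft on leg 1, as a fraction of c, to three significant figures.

β = 0.817

Leg 1: speed unknown; τ_1 = 4.329/γ_1.
Leg 2: β = 0.4500; γ = 1/√(1 − 0.4500²) = 1/√0.7975 = 1.120; τ_2 = 6.375/1.120 = 5.693 years.
Total proper time: τ_1 + 5.693 = 8.189, so τ_1 = 8.189 − 5.693 = 2.496 years.
γ_1 = 4.329/2.496 = 1.734; β = √(1 − 1/γ²) = √0.6676.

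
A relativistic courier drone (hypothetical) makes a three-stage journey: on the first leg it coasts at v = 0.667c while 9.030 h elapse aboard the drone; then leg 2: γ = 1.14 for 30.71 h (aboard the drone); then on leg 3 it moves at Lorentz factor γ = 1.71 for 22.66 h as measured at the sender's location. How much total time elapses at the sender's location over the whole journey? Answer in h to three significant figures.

Leg 1: γ = 1/√(1 − 0.667²) = 1/√0.5551 = 1.342; Δt_1 = 1.342 × 9.030 = 12.12 h.
Leg 2: γ = 1.14; Δt_2 = 1.140 × 30.71 = 35.01 h.
Leg 3: 22.66 h is already measured at the sender's location.
Total: 12.12 + 35.01 + 22.66 h.

Δt = 69.8 h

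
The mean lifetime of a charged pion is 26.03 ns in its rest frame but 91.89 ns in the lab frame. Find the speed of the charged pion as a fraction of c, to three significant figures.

γ = Δt/τ₀ = 91.89/26.03 = 3.530
β = √(1 − 1/γ²) = √(1 − 0.08024) = √0.9198

β = 0.959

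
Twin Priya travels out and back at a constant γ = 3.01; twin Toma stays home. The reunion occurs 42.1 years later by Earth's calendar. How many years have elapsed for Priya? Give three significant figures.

γ = 3.01
Priya's clock measures proper time along the trip: τ = Δt/γ = 42.1/3.010 years.

τ = 14.0 years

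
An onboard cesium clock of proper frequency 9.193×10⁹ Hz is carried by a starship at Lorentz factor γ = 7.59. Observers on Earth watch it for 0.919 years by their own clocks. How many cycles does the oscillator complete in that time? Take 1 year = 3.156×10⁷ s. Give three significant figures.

N = 3.51×10¹⁶

γ = 7.59
During 0.919 years of lab time, the oscillator's proper time advances by τ = Δt/γ = 0.919/7.590 = 0.1211 years = 3.821×10⁶ s.
N = f × τ = 9.193×10⁹ × 3.821×10⁶ = 3.513×10¹⁶.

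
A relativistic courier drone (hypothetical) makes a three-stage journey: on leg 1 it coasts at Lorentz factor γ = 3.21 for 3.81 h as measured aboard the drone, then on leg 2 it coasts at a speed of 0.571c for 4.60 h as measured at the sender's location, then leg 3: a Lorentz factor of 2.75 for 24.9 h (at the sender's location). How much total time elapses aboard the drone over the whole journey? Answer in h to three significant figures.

τ = 16.6 h

Leg 1: 3.81 h is already measured aboard the drone.
Leg 2: γ = 1/√(1 − 0.571²) = 1/√0.6740 = 1.218; τ_2 = 4.60/1.218 = 3.776 h.
Leg 3: γ = 2.75; τ_3 = 24.9/2.750 = 9.055 h.
Total: 3.810 + 3.776 + 9.055 h.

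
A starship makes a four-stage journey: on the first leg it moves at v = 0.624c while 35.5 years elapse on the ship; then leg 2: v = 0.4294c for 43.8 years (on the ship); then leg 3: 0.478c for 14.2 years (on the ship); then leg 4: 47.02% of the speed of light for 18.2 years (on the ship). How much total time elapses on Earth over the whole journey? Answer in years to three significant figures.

Δt = 131 years

Leg 1: γ = 1/√(1 − 0.624²) = 1/√0.6106 = 1.280; Δt_1 = 1.280 × 35.5 = 45.43 years.
Leg 2: γ = 1/√(1 − 0.4294²) = 1/√0.8156 = 1.107; Δt_2 = 1.107 × 43.8 = 48.50 years.
Leg 3: γ = 1/√(1 − 0.478²) = 1/√0.7715 = 1.138; Δt_3 = 1.138 × 14.2 = 16.17 years.
Leg 4: β = 0.4702; γ = 1/√(1 − 0.4702²) = 1/√0.7789 = 1.133; Δt_4 = 1.133 × 18.2 = 20.62 years.
Total: 45.43 + 48.50 + 16.17 + 20.62 years.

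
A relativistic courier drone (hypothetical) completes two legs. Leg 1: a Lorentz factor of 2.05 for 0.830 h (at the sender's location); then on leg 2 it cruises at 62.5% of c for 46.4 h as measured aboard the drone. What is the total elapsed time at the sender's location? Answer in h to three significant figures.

Leg 1: 0.830 h is already measured at the sender's location.
Leg 2: β = 0.625; γ = 1/√(1 − 0.625²) = 1/√0.6094 = 1.281; Δt_2 = 1.281 × 46.4 = 59.44 h.
Total: 0.8300 + 59.44 h.

Δt = 60.3 h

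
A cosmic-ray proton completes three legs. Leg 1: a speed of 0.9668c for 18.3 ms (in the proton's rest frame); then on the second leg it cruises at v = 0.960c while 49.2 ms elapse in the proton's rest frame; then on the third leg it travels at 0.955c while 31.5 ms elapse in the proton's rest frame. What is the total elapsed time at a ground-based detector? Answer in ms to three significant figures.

Δt = 354 ms

Leg 1: γ = 1/√(1 − 0.9668²) = 1/√0.06530 = 3.913; Δt_1 = 3.913 × 18.3 = 71.61 ms.
Leg 2: γ = 1/√(1 − 0.960²) = 1/√0.07840 = 3.571; Δt_2 = 3.571 × 49.2 = 175.7 ms.
Leg 3: γ = 1/√(1 − 0.955²) = 1/√0.08798 = 3.371; Δt_3 = 3.371 × 31.5 = 106.2 ms.
Total: 71.61 + 175.7 + 106.2 ms.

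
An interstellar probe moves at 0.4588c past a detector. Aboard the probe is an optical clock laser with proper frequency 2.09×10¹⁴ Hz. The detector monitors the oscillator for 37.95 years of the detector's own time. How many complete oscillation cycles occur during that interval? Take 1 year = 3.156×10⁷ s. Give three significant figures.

N = 2.22×10²³

γ = 1/√(1 − 0.4588²) = 1/√0.7895 = 1.125
During 37.95 years of lab time, the oscillator's proper time advances by τ = Δt/γ = 37.95/1.125 = 33.72 years = 1.064×10⁹ s.
N = f × τ = 2.09×10¹⁴ × 1.064×10⁹ = 2.224×10²³.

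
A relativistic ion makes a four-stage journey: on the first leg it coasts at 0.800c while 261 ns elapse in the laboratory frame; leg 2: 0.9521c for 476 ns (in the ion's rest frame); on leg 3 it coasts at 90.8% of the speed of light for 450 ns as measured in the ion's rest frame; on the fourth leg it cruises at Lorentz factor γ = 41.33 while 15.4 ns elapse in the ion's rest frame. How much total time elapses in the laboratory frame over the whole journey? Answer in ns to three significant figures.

Leg 1: 261 ns is already measured in the laboratory frame.
Leg 2: γ = 1/√(1 − 0.9521²) = 1/√0.09351 = 3.270; Δt_2 = 3.270 × 476 = 1557 ns.
Leg 3: β = 0.908; γ = 1/√(1 − 0.908²) = 1/√0.1755 = 2.387; Δt_3 = 2.387 × 450 = 1074 ns.
Leg 4: γ = 41.33; Δt_4 = 41.33 × 15.4 = 636.5 ns.
Total: 261.0 + 1557 + 1074 + 636.5 ns.

Δt = 3530 ns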